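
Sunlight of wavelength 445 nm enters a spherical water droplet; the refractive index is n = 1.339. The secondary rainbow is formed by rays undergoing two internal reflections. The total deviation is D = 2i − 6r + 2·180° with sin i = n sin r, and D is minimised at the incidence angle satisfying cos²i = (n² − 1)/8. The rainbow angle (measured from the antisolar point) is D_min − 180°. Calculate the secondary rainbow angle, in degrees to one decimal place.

cos²i = (1.79292 − 1)/8 = 0.09912; i = arccos(0.31483) = 71.650°.
sin r = sin 71.650°/1.339 = 0.70885; r = 45.141°.
D_min = 2·71.650° − 6·45.141° + 360° = 232.451°.
Rainbow angle = D_min − 180° = 52.451°.

52.5°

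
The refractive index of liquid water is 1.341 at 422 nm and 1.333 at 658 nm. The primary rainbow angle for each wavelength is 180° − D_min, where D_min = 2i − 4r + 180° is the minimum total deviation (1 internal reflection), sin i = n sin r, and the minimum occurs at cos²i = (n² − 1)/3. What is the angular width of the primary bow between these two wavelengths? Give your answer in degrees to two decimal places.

1.15°

At 422 nm (n = 1.341): cos²i = 0.26609 → i = 58.946°, r = 39.705°, D_min = 139.071°, rainbow angle = 40.929°.
At 658 nm (n = 1.333): cos²i = 0.25896 → i = 59.410°, r = 40.225°, D_min = 137.922°, rainbow angle = 42.078°.
Angular width = |40.929° − 42.078°| = 1.149°.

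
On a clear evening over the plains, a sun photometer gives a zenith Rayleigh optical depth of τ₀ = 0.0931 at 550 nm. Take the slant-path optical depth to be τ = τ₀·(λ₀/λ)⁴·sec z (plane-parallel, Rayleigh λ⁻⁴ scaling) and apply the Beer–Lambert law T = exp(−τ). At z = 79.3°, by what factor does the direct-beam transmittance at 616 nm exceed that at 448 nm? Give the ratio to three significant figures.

2.27

Airmass: sec 79.3° = 5.3860.
τ(616 nm) = 0.0931 × (550/616)⁴ × 5.3860 = 0.0931 × 0.6355 × 5.3860 = 0.3187.
τ(448 nm) = 0.0931 × (550/448)⁴ × 5.3860 = 0.0931 × 2.2716 × 5.3860 = 1.1391.
T(616)/T(448) = exp(τ_B − τ_A) = exp(0.8204) = 2.2714.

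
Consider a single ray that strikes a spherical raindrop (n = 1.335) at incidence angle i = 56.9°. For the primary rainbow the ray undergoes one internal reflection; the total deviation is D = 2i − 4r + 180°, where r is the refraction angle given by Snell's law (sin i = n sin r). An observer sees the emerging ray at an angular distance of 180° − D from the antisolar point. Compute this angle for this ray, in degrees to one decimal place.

41.7°

sin r = sin 56.9° / 1.335 = 0.8377/1.335 = 0.6275; r = 38.87°.
D = 2·56.9° − 4·38.87° + 180° = 113.80° − 155.47° + 180° = 138.33°.
Angle from antisolar point = 180° − D = 41.67°.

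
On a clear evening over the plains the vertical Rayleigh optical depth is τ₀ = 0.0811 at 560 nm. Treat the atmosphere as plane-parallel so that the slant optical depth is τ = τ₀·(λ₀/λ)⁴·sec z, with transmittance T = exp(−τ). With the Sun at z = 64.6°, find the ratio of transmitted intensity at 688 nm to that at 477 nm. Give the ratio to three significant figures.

Airmass: sec 64.6° = 2.3314.
τ(688 nm) = 0.0811 × (560/688)⁴ × 2.3314 = 0.0811 × 0.4389 × 2.3314 = 0.0830.
τ(477 nm) = 0.0811 × (560/477)⁴ × 2.3314 = 0.0811 × 1.8997 × 2.3314 = 0.3592.
T(688)/T(477) = exp(τ_B − τ_A) = exp(0.2762) = 1.3181.

1.32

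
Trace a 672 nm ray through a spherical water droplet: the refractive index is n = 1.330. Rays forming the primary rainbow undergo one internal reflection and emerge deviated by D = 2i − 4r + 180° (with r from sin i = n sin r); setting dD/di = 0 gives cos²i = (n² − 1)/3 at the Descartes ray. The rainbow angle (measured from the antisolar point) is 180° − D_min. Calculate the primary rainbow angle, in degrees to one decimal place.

cos²i = (1.76890 − 1)/3 = 0.25630; i = arccos(0.50626) = 59.585°.
sin r = sin 59.585°/1.330 = 0.64841; r = 40.422°.
D_min = 2·59.585° − 4·40.422° + 180° = 137.484°.
Rainbow angle = 180° − D_min = 42.516°.

42.5°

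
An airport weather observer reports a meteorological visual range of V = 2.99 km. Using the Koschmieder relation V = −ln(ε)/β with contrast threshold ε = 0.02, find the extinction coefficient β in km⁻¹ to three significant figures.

β = −ln(0.02) / V = 3.912 / 2.99 = 1.3084 km⁻¹.

1.31 km⁻¹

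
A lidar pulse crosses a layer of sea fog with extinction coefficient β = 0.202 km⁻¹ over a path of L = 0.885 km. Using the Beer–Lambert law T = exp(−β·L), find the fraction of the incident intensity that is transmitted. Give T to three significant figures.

0.836

τ = β·L = 0.202 × 0.885 = 0.1788.
T = exp(−0.1788) = 0.8363.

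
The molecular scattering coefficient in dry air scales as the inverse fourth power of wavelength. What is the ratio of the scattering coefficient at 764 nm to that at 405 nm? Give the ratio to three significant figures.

Rayleigh scattering ∝ λ⁻⁴, so the ratio of coefficients is the inverse fourth power of the wavelength ratio.
σ(764)/σ(405) = (405/764)⁴ = (0.5301)⁴ = 0.07897.

0.0790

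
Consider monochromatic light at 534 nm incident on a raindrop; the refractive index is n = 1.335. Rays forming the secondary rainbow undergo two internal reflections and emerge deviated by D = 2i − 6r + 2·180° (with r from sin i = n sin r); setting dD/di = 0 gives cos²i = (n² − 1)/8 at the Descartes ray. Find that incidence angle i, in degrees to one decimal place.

cos²i = (1.335² − 1)/8 = (1.78222 − 1)/8 = 0.09778.
cos i = 0.31269, so i = 71.778°.

71.8°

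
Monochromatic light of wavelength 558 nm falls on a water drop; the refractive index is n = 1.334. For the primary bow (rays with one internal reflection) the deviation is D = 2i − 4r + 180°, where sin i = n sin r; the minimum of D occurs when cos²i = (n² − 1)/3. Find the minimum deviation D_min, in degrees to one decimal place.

138.1°

cos²i = (1.77956 − 1)/3 = 0.25985; i = arccos(0.50976) = 59.352°.
sin r = sin 59.352°/1.334 = 0.64492; r = 40.159°.
D_min = 2·59.352° − 4·40.159° + 180° = 138.067°.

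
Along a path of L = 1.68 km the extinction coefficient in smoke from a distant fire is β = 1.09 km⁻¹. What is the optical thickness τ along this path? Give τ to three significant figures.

1.83

τ = β·L = 1.09 × 1.68 = 1.8312.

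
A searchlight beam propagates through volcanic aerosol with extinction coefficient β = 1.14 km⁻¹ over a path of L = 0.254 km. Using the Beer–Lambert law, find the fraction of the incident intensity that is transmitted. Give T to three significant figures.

0.749

τ = β·L = 1.14 × 0.254 = 0.2896.
T = exp(−0.2896) = 0.7486.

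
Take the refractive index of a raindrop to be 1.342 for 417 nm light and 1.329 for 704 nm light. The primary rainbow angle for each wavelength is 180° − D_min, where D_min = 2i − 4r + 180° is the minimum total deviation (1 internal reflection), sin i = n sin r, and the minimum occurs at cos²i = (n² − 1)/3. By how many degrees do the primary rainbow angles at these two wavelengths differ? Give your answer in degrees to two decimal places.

1.88°

At 417 nm (n = 1.342): cos²i = 0.26699 → i = 58.888°, r = 39.641°, D_min = 139.213°, rainbow angle = 40.787°.
At 704 nm (n = 1.329): cos²i = 0.25541 → i = 59.643°, r = 40.487°, D_min = 137.337°, rainbow angle = 42.663°.
Angular width = |40.787° − 42.663°| = 1.876°.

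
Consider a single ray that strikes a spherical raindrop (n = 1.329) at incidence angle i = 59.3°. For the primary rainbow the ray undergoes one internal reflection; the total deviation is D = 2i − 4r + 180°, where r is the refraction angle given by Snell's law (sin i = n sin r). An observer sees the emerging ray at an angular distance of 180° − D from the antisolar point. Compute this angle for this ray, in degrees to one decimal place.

sin r = sin 59.3° / 1.329 = 0.8599/1.329 = 0.6470; r = 40.32°.
D = 2·59.3° − 4·40.32° + 180° = 118.60° − 161.26° + 180° = 137.34°.
Angle from antisolar point = 180° − D = 42.66°.

42.7°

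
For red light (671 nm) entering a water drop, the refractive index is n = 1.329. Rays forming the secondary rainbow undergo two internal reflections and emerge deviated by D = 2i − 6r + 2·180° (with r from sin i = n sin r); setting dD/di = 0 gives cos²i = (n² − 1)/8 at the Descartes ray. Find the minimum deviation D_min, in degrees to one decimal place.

cos²i = (1.76624 − 1)/8 = 0.09578; i = arccos(0.30948) = 71.972°.
sin r = sin 71.972°/1.329 = 0.71550; r = 45.685°.
D_min = 2·71.972° − 6·45.685° + 360° = 229.837°.

229.8°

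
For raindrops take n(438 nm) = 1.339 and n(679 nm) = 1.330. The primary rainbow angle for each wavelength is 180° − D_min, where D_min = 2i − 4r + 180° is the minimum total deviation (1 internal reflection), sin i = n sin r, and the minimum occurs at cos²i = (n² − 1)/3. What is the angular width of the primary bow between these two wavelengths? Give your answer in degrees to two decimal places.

At 438 nm (n = 1.339): cos²i = 0.26431 → i = 59.062°, r = 39.834°, D_min = 138.786°, rainbow angle = 41.214°.
At 679 nm (n = 1.330): cos²i = 0.25630 → i = 59.585°, r = 40.422°, D_min = 137.484°, rainbow angle = 42.516°.
Angular width = |41.214° − 42.516°| = 1.303°.

1.30°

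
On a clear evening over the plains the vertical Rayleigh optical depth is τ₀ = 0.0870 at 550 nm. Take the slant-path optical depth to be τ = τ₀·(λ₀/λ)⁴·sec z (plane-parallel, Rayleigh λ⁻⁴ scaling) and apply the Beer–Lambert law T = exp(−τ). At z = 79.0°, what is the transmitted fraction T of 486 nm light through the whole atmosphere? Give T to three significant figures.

0.473

sec 79.0° = 5.2408.
τ = 0.0870 × (550/486)⁴ × 5.2408 = 0.0870 × 1.6402 × 5.2408 = 0.7479.
T = exp(−0.7479) = 0.4734.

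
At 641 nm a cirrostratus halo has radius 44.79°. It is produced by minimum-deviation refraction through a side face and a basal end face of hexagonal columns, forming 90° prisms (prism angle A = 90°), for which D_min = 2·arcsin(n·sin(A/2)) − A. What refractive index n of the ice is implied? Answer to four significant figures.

Rearranging: n = sin((D_min + A)/2) / sin(A/2).
(D_min + A)/2 = (44.79° + 90°)/2 = 67.395°.
n = sin 67.395° / sin 45° = 0.9232 / 0.7071 = 1.3056.

1.306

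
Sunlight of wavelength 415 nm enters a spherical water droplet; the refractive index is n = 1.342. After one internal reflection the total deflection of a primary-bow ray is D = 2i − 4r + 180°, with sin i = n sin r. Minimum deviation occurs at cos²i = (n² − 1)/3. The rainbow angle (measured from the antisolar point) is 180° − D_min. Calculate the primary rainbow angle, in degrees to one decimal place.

40.8°

cos²i = (1.80096 − 1)/3 = 0.26699; i = arccos(0.51671) = 58.888°.
sin r = sin 58.888°/1.342 = 0.63797; r = 39.641°.
D_min = 2·58.888° − 4·39.641° + 180° = 139.213°.
Rainbow angle = 180° − D_min = 40.787°.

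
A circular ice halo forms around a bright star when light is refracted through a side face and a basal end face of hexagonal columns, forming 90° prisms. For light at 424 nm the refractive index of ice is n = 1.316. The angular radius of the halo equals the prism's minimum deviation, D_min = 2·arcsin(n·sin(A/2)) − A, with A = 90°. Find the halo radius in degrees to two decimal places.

n·sin(A/2) = 1.316 × sin 45° = 1.316 × 0.7071 = 0.9306.
D_min = 2·arcsin(0.9306) − 90° = 2 × 68.521° − 90° = 47.042°.

47.04°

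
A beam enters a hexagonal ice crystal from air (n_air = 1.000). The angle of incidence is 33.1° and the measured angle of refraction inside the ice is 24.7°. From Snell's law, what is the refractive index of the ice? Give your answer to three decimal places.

1.307

n = sin θ_i / sin θ_r = sin 33.1° / sin 24.7° = 0.5461 / 0.4179 = 1.3069.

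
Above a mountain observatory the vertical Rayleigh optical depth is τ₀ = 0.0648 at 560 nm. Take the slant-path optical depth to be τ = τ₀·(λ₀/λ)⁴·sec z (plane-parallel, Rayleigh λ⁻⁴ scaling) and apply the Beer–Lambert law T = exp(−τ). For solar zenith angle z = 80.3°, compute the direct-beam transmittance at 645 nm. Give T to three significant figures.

sec 80.3° = 5.9351.
τ = 0.0648 × (560/645)⁴ × 5.9351 = 0.0648 × 0.5682 × 5.9351 = 0.2185.
T = exp(−0.2185) = 0.8037.

0.804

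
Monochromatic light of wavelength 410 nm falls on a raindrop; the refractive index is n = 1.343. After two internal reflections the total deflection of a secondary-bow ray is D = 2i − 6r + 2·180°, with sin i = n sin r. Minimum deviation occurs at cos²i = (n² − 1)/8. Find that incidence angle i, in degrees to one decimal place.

71.5°

cos²i = (1.343² − 1)/8 = (1.80365 − 1)/8 = 0.10046.
cos i = 0.31695, so i = 71.522°.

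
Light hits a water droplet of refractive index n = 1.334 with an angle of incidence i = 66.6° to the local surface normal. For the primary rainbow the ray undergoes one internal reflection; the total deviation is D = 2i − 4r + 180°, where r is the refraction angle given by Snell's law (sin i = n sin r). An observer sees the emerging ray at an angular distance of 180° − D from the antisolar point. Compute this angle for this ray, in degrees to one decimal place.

40.7°

sin r = sin 66.6° / 1.334 = 0.9178/1.334 = 0.6880; r = 43.47°.
D = 2·66.6° − 4·43.47° + 180° = 133.20° − 173.88° + 180° = 139.32°.
Angle from antisolar point = 180° − D = 40.68°.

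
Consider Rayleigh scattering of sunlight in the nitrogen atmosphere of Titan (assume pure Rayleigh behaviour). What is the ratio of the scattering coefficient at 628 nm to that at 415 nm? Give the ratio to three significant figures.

0.191

Rayleigh scattering ∝ λ⁻⁴, so the ratio of coefficients is the inverse fourth power of the wavelength ratio.
σ(628)/σ(415) = (415/628)⁴ = (0.6608)⁴ = 0.1907.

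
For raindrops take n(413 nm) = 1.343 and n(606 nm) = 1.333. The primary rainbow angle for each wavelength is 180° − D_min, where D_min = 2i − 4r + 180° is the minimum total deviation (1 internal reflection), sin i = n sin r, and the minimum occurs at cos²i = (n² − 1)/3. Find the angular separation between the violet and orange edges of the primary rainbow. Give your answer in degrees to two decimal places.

1.43°

At 413 nm (n = 1.343): cos²i = 0.26788 → i = 58.830°, r = 39.577°, D_min = 139.354°, rainbow angle = 40.646°.
At 606 nm (n = 1.333): cos²i = 0.25896 → i = 59.410°, r = 40.225°, D_min = 137.922°, rainbow angle = 42.078°.
Angular width = |40.646° − 42.078°| = 1.432°.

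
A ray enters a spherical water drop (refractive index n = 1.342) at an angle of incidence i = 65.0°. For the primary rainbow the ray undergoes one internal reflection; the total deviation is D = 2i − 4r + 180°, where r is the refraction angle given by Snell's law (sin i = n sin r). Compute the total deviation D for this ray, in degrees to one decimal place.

140.1°

sin r = sin 65.0° / 1.342 = 0.9063/1.342 = 0.6753; r = 42.48°.
D = 2·65.0° − 4·42.48° + 180° = 130.00° − 169.92° + 180° = 140.08°.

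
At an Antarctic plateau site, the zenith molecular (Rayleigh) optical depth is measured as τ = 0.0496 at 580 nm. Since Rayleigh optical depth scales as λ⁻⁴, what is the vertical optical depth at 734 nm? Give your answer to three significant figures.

0.0193

τ(734 nm) = τ(580 nm) × (580/734)⁴ = 0.0496 × (0.7902)⁴ = 0.0496 × 0.3899 = 0.0193.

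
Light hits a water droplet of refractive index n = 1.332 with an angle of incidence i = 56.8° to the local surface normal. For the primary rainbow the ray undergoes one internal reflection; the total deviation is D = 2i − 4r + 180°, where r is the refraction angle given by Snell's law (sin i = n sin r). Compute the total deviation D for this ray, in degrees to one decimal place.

137.9°

sin r = sin 56.8° / 1.332 = 0.8368/1.332 = 0.6282; r = 38.92°.
D = 2·56.8° − 4·38.92° + 180° = 113.60° − 155.67° + 180° = 137.93°.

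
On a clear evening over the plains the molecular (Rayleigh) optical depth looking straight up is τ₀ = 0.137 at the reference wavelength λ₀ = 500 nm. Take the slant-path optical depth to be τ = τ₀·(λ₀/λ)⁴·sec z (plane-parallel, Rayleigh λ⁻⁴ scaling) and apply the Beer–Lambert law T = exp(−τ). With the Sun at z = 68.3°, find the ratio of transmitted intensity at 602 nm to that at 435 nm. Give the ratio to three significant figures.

Airmass: sec 68.3° = 2.7046.
τ(602 nm) = 0.137 × (500/602)⁴ × 2.7046 = 0.137 × 0.4759 × 2.7046 = 0.1763.
τ(435 nm) = 0.137 × (500/435)⁴ × 2.7046 = 0.137 × 1.7455 × 2.7046 = 0.6468.
T(602)/T(435) = exp(τ_B − τ_A) = exp(0.4704) = 1.6007.

1.60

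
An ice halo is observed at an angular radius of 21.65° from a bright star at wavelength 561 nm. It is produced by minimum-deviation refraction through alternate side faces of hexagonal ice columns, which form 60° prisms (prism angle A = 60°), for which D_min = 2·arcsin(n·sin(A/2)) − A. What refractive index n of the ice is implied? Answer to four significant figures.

Rearranging: n = sin((D_min + A)/2) / sin(A/2).
(D_min + A)/2 = (21.65° + 60°)/2 = 40.825°.
n = sin 40.825° / sin 30° = 0.6538 / 0.5000 = 1.3075.

1.308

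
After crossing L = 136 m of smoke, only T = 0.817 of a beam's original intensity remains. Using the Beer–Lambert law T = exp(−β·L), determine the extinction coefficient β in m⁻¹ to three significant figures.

0.00149 m⁻¹

Beer–Lambert: T = exp(−βL) ⇒ β = −ln(T)/L = −ln(0.817)/136 = 0.2021/136 = 0.001486 m⁻¹.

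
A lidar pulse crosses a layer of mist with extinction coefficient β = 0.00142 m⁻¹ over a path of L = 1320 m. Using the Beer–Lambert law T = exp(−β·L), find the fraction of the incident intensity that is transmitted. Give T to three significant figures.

0.153

τ = β·L = 0.00142 × 1320 = 1.8744.
T = exp(−1.8744) = 0.1534.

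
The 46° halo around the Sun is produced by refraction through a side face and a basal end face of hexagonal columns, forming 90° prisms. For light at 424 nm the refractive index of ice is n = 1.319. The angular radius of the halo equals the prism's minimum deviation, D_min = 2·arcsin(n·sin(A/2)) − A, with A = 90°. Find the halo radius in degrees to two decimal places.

47.71°

n·sin(A/2) = 1.319 × sin 45° = 1.319 × 0.7071 = 0.9327.
D_min = 2·arcsin(0.9327) − 90° = 2 × 68.856° − 90° = 47.711°.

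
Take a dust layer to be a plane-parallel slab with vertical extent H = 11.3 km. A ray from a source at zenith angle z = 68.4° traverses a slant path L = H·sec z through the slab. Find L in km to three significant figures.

30.7 km

sec z = 1/cos 68.4° = 2.7165.
L = 11.3 × 2.7165 = 30.696 km.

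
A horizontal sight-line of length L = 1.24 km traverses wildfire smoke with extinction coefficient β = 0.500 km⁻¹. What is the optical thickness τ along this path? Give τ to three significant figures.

0.620

τ = β·L = 0.500 × 1.24 = 0.6200.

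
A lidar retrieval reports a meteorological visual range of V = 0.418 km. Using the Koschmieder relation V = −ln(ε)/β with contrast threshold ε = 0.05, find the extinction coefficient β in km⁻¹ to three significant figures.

β = −ln(0.05) / V = 2.996 / 0.418 = 7.1668 km⁻¹.

7.17 km⁻¹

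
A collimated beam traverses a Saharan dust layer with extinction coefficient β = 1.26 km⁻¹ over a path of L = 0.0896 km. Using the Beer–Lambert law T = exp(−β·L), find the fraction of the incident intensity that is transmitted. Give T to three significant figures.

0.893

τ = β·L = 1.26 × 0.0896 = 0.1129.
T = exp(−0.1129) = 0.8932.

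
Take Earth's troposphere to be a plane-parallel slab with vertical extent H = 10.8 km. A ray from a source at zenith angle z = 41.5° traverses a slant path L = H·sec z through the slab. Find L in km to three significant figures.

sec z = 1/cos 41.5° = 1.3352.
L = 10.8 × 1.3352 = 14.420 km.

14.4 km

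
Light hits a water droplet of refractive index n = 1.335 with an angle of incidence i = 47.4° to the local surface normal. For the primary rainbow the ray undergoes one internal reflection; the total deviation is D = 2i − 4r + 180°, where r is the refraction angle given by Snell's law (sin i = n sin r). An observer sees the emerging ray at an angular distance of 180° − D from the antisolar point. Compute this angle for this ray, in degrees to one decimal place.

sin r = sin 47.4° / 1.335 = 0.7361/1.335 = 0.5514; r = 33.46°.
D = 2·47.4° − 4·33.46° + 180° = 94.80° − 133.85° + 180° = 140.95°.
Angle from antisolar point = 180° − D = 39.05°.

39.0°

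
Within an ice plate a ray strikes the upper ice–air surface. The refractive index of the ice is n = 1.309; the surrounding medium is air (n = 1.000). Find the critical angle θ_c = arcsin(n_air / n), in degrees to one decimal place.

sin θ_c = n_air / n = 1.000 / 1.309 = 0.7639.
θ_c = arcsin(0.7639) = 49.81°.

49.8°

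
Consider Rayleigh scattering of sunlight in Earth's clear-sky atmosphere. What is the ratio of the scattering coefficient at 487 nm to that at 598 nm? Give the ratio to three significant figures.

Rayleigh scattering ∝ λ⁻⁴, so the ratio of coefficients is the inverse fourth power of the wavelength ratio.
σ(487)/σ(598) = (598/487)⁴ = (1.2279)⁴ = 2.273.

2.27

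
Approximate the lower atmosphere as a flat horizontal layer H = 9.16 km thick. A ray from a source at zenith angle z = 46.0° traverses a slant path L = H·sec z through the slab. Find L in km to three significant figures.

sec z = 1/cos 46.0° = 1.4396.
L = 9.16 × 1.4396 = 13.186 km.

13.2 km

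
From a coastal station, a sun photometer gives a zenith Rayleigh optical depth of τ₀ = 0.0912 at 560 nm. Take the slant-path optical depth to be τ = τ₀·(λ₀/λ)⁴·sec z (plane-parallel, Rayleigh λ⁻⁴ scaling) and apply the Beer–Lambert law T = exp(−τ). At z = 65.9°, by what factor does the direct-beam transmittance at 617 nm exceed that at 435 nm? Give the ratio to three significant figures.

Airmass: sec 65.9° = 2.4490.
τ(617 nm) = 0.0912 × (560/617)⁴ × 2.4490 = 0.0912 × 0.6786 × 2.4490 = 0.1516.
τ(435 nm) = 0.0912 × (560/435)⁴ × 2.4490 = 0.0912 × 2.7466 × 2.4490 = 0.6134.
T(617)/T(435) = exp(τ_B − τ_A) = exp(0.4619) = 1.5871.

1.59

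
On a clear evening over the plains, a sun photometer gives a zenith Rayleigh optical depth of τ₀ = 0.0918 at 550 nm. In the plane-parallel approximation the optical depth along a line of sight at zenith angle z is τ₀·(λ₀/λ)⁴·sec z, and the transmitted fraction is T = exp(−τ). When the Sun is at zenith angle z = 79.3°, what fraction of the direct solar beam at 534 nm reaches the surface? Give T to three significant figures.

sec 79.3° = 5.3860.
τ = 0.0918 × (550/534)⁴ × 5.3860 = 0.0918 × 1.1253 × 5.3860 = 0.5564.
T = exp(−0.5564) = 0.5733.

0.573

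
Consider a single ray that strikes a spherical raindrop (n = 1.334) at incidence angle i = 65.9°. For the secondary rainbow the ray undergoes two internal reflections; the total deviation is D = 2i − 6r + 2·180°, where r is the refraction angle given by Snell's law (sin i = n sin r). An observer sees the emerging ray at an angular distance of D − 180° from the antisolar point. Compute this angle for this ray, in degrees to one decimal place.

sin r = sin 65.9° / 1.334 = 0.9128/1.334 = 0.6843; r = 43.18°.
D = 2·65.9° − 6·43.18° + 2·180° = 131.80° − 259.08° + 360° = 232.72°.
Angle from antisolar point = D − 180° = 52.72°.

52.7°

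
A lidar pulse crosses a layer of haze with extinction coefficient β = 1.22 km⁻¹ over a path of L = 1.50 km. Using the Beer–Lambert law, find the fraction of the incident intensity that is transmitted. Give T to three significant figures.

0.160

τ = β·L = 1.22 × 1.50 = 1.8300.
T = exp(−1.8300) = 0.1604.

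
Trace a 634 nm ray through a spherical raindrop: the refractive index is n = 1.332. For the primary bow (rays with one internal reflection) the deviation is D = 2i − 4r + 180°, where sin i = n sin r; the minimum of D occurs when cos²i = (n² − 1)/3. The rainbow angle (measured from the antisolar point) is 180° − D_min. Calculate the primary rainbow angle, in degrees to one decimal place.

cos²i = (1.77422 − 1)/3 = 0.25807; i = arccos(0.50801) = 59.469°.
sin r = sin 59.469°/1.332 = 0.64666; r = 40.290°.
D_min = 2·59.469° − 4·40.290° + 180° = 137.776°.
Rainbow angle = 180° − D_min = 42.224°.

42.2°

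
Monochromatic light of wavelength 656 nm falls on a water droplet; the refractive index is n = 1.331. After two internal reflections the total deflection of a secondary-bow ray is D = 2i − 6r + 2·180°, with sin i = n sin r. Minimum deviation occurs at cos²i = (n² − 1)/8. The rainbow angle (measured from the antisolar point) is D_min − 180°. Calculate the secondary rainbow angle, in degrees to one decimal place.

cos²i = (1.77156 − 1)/8 = 0.09645; i = arccos(0.31056) = 71.907°.
sin r = sin 71.907°/1.331 = 0.71417; r = 45.575°.
D_min = 2·71.907° − 6·45.575° + 360° = 230.365°.
Rainbow angle = D_min − 180° = 50.365°.

50.4°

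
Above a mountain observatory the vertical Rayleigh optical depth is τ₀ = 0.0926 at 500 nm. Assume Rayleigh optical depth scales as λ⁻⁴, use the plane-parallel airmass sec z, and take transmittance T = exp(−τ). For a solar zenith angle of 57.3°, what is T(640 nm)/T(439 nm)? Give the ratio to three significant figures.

Airmass: sec 57.3° = 1.8510.
τ(640 nm) = 0.0926 × (500/640)⁴ × 1.8510 = 0.0926 × 0.3725 × 1.8510 = 0.0639.
τ(439 nm) = 0.0926 × (500/439)⁴ × 1.8510 = 0.0926 × 1.6828 × 1.8510 = 0.2884.
T(640)/T(439) = exp(τ_B − τ_A) = exp(0.2246) = 1.2518.

1.25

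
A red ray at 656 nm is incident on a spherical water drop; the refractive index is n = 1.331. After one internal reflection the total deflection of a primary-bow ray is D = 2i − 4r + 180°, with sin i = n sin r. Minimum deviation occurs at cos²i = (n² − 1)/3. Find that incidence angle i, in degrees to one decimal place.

59.5°

cos²i = (1.331² − 1)/3 = (1.77156 − 1)/3 = 0.25719.
cos i = 0.50714, so i = 59.527°.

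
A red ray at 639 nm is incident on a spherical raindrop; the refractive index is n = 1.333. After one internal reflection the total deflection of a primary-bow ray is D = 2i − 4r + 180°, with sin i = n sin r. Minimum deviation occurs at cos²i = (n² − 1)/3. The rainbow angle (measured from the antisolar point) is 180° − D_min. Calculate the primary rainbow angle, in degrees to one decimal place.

cos²i = (1.77689 − 1)/3 = 0.25896; i = arccos(0.50888) = 59.410°.
sin r = sin 59.410°/1.333 = 0.64579; r = 40.225°.
D_min = 2·59.410° − 4·40.225° + 180° = 137.922°.
Rainbow angle = 180° − D_min = 42.078°.

42.1°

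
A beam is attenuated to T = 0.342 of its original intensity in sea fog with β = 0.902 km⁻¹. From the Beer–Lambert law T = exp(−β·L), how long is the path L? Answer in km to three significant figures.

Beer–Lambert: T = exp(−βL) ⇒ L = −ln(T)/β = −ln(0.342)/0.902 = 1.0729/0.902 = 1.19 km.

1.19 km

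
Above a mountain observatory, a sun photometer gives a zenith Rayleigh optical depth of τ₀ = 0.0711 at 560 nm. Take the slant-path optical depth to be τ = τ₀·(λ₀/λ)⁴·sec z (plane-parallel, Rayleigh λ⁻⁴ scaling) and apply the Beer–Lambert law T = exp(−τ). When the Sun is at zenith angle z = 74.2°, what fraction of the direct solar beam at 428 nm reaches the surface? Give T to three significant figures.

sec 74.2° = 3.6727.
τ = 0.0711 × (560/428)⁴ × 3.6727 = 0.0711 × 2.9307 × 3.6727 = 0.7653.
T = exp(−0.7653) = 0.4652.

0.465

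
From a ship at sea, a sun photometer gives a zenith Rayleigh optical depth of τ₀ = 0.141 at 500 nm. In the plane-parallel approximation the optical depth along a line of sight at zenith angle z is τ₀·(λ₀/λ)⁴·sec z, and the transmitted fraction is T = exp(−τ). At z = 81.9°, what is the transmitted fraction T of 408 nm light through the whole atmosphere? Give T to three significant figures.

0.105

sec 81.9° = 7.0972.
τ = 0.141 × (500/408)⁴ × 7.0972 = 0.141 × 2.2555 × 7.0972 = 2.2571.
T = exp(−2.2571) = 0.1047.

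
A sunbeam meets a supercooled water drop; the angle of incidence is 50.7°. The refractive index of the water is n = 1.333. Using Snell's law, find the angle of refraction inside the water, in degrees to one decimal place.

35.5°

Snell: sin θ_r = sin θ_i / n = sin 50.7° / 1.333 = 0.7738 / 1.333 = 0.5805.
θ_r = arcsin(0.5805) = 35.49°.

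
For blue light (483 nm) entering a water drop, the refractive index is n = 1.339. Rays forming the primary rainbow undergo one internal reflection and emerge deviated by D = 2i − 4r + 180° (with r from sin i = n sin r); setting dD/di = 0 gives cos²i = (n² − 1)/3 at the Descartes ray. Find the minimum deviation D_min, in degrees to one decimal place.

cos²i = (1.79292 − 1)/3 = 0.26431; i = arccos(0.51411) = 59.062°.
sin r = sin 59.062°/1.339 = 0.64057; r = 39.834°.
D_min = 2·59.062° − 4·39.834° + 180° = 138.786°.

138.8°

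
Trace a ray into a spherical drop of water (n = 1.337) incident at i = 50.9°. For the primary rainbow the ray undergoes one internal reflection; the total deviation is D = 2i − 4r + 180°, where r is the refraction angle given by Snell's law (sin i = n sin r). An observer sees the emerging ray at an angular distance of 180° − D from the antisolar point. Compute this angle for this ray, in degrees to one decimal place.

40.1°

sin r = sin 50.9° / 1.337 = 0.7760/1.337 = 0.5804; r = 35.48°.
D = 2·50.9° − 4·35.48° + 180° = 101.80° − 141.93° + 180° = 139.87°.
Angle from antisolar point = 180° − D = 40.13°.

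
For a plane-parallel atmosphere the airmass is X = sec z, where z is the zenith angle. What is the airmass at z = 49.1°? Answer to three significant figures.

1.53

X = sec z = 1/cos 49.1° = 1/0.6547 = 1.5273.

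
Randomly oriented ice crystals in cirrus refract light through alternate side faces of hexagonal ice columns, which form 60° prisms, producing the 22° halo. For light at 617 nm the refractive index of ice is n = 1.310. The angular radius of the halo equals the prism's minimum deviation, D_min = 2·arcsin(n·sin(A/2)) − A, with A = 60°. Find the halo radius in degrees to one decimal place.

21.8°

n·sin(A/2) = 1.310 × sin 30° = 1.310 × 0.5000 = 0.6550.
D_min = 2·arcsin(0.6550) − 60° = 2 × 40.920° − 60° = 21.839°.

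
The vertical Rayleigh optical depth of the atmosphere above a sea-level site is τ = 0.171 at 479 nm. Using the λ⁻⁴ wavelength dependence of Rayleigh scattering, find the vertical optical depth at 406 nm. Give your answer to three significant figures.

0.331

τ(406 nm) = τ(479 nm) × (479/406)⁴ = 0.171 × (1.1798)⁴ = 0.171 × 1.9375 = 0.3313.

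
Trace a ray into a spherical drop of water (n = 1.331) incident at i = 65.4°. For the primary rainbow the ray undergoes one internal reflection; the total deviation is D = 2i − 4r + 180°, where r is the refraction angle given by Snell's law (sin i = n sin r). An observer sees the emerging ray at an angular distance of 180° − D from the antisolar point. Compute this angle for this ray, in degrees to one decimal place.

sin r = sin 65.4° / 1.331 = 0.9092/1.331 = 0.6831; r = 43.09°.
D = 2·65.4° − 4·43.09° + 180° = 130.80° − 172.35° + 180° = 138.45°.
Angle from antisolar point = 180° − D = 41.55°.

41.6°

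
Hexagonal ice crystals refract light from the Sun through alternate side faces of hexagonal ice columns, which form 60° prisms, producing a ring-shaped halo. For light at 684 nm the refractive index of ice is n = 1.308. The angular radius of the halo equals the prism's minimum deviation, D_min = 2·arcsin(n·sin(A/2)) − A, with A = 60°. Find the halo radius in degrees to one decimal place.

21.7°

n·sin(A/2) = 1.308 × sin 30° = 1.308 × 0.5000 = 0.6540.
D_min = 2·arcsin(0.6540) − 60° = 2 × 40.844° − 60° = 21.688°.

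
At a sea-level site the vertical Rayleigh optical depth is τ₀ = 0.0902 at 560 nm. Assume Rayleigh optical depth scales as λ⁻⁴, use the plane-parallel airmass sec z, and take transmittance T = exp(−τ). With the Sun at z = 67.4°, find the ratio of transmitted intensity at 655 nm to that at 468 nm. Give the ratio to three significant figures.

1.43

Airmass: sec 67.4° = 2.6022.
τ(655 nm) = 0.0902 × (560/655)⁴ × 2.6022 = 0.0902 × 0.5343 × 2.6022 = 0.1254.
τ(468 nm) = 0.0902 × (560/468)⁴ × 2.6022 = 0.0902 × 2.0501 × 2.6022 = 0.4812.
T(655)/T(468) = exp(τ_B − τ_A) = exp(0.3558) = 1.4273.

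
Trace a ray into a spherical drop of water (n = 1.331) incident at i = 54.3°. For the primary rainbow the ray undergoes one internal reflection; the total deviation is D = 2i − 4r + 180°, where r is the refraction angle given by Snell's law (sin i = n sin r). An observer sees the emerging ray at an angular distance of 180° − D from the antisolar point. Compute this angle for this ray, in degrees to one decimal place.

sin r = sin 54.3° / 1.331 = 0.8121/1.331 = 0.6101; r = 37.60°.
D = 2·54.3° − 4·37.60° + 180° = 108.60° − 150.40° + 180° = 138.20°.
Angle from antisolar point = 180° − D = 41.80°.

41.8°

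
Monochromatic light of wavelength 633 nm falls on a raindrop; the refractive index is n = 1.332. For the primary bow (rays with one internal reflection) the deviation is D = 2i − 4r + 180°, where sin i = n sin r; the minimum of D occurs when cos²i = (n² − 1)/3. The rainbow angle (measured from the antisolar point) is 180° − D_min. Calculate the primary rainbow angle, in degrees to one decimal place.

cos²i = (1.77422 − 1)/3 = 0.25807; i = arccos(0.50801) = 59.469°.
sin r = sin 59.469°/1.332 = 0.64666; r = 40.290°.
D_min = 2·59.469° − 4·40.290° + 180° = 137.776°.
Rainbow angle = 180° − D_min = 42.224°.

42.2°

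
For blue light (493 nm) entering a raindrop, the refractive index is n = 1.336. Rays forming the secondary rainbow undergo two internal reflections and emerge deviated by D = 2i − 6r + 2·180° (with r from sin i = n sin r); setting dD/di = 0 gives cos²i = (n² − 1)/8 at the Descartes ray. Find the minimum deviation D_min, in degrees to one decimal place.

cos²i = (1.78490 − 1)/8 = 0.09811; i = arccos(0.31323) = 71.746°.
sin r = sin 71.746°/1.336 = 0.71084; r = 45.303°.
D_min = 2·71.746° − 6·45.303° + 360° = 231.674°.

231.7°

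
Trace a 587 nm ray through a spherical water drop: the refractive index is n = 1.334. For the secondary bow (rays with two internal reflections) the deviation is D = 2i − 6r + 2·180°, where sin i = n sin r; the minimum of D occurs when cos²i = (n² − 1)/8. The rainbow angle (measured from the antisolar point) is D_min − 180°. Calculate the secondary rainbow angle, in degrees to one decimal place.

51.2°

cos²i = (1.77956 − 1)/8 = 0.09744; i = arccos(0.31216) = 71.810°.
sin r = sin 71.810°/1.334 = 0.71217; r = 45.411°.
D_min = 2·71.810° − 6·45.411° + 360° = 231.153°.
Rainbow angle = D_min − 180° = 51.153°.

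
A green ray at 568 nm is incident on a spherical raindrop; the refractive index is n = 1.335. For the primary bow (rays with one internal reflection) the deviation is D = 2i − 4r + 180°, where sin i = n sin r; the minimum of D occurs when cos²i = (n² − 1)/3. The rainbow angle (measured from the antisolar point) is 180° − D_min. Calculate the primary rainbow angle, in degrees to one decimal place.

41.8°

cos²i = (1.78222 − 1)/3 = 0.26074; i = arccos(0.51063) = 59.294°.
sin r = sin 59.294°/1.335 = 0.64405; r = 40.094°.
D_min = 2·59.294° − 4·40.094° + 180° = 138.212°.
Rainbow angle = 180° − D_min = 41.788°.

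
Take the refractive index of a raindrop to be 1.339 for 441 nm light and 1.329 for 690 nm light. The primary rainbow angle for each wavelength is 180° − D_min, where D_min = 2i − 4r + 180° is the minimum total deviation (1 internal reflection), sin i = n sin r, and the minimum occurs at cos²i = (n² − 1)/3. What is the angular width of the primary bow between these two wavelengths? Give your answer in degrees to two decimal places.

At 441 nm (n = 1.339): cos²i = 0.26431 → i = 59.062°, r = 39.834°, D_min = 138.786°, rainbow angle = 41.214°.
At 690 nm (n = 1.329): cos²i = 0.25541 → i = 59.643°, r = 40.487°, D_min = 137.337°, rainbow angle = 42.663°.
Angular width = |41.214° − 42.663°| = 1.450°.

1.45°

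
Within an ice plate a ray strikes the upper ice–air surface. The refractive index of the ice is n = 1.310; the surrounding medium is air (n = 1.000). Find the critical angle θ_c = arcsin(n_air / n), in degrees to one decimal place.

49.8°

sin θ_c = n_air / n = 1.000 / 1.310 = 0.7634.
θ_c = arcsin(0.7634) = 49.76°.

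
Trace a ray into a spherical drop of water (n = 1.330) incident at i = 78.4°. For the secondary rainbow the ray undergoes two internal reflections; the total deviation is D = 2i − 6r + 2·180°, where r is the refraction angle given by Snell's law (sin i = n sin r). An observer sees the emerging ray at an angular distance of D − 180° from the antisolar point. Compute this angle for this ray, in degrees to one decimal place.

52.2°

sin r = sin 78.4° / 1.330 = 0.9796/1.330 = 0.7365; r = 47.44°.
D = 2·78.4° − 6·47.44° + 2·180° = 156.80° − 284.62° + 360° = 232.18°.
Angle from antisolar point = D − 180° = 52.18°.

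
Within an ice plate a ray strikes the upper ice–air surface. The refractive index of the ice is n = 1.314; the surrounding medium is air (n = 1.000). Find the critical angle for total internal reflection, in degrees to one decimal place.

sin θ_c = n_air / n = 1.000 / 1.314 = 0.7610.
θ_c = arcsin(0.7610) = 49.56°.

49.6°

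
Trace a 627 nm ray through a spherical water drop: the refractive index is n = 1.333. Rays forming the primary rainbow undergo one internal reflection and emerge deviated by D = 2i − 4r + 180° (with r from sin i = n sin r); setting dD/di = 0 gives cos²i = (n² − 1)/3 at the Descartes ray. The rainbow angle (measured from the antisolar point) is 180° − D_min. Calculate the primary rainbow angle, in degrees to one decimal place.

cos²i = (1.77689 − 1)/3 = 0.25896; i = arccos(0.50888) = 59.410°.
sin r = sin 59.410°/1.333 = 0.64579; r = 40.225°.
D_min = 2·59.410° − 4·40.225° + 180° = 137.922°.
Rainbow angle = 180° − D_min = 42.078°.

42.1°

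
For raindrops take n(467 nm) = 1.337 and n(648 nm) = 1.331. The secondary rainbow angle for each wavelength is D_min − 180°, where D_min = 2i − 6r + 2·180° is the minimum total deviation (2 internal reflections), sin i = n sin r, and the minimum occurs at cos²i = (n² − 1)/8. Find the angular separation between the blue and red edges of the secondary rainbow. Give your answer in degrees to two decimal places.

At 467 nm (n = 1.337): cos²i = 0.09845 → i = 71.714°, r = 45.249°, D_min = 231.934°, rainbow angle = 51.934°.
At 648 nm (n = 1.331): cos²i = 0.09645 → i = 71.907°, r = 45.575°, D_min = 230.365°, rainbow angle = 50.365°.
Angular width = |51.934° − 50.365°| = 1.569°.

1.57°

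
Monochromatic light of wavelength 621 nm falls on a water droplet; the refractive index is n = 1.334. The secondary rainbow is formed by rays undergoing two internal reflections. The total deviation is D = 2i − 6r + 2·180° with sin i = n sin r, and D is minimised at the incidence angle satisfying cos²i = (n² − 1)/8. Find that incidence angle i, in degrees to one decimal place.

cos²i = (1.334² − 1)/8 = (1.77956 − 1)/8 = 0.09744.
cos i = 0.31216, so i = 71.810°.

71.8°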